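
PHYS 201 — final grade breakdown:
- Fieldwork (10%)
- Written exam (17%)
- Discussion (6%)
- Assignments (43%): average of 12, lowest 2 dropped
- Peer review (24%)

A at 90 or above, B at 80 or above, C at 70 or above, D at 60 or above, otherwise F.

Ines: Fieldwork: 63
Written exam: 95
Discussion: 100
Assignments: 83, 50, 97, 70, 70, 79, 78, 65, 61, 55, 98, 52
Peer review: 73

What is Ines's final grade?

Assignments: drop 50, 52 → average of remaining 10 = 756/10 = 75.6
Weighted total:
  Fieldwork 63 × 0.1 = 6.3
  Written exam 95 × 0.17 = 16.15
  Discussion 100 × 0.06 = 6
  Assignments 75.6 × 0.43 = 32.508
  Peer review 73 × 0.24 = 17.52
Sum = 78.478
78.478 is ≥ 70 and < 80 → C

C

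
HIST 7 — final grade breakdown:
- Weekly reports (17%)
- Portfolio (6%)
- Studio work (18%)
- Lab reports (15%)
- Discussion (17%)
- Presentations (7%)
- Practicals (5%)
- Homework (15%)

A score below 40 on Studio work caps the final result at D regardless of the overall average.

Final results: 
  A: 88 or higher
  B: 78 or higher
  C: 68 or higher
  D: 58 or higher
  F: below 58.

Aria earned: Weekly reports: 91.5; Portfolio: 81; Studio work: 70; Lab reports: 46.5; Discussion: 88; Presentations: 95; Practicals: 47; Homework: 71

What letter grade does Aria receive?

Studio work score 70 ≥ 40: minimum met.
Weighted total:
  Weekly reports 91.5 × 0.17 = 15.555
  Portfolio 81 × 0.06 = 4.86
  Studio work 70 × 0.18 = 12.6
  Lab reports 46.5 × 0.15 = 6.975
  Discussion 88 × 0.17 = 14.96
  Presentations 95 × 0.07 = 6.65
  Practicals 47 × 0.05 = 2.35
  Homework 71 × 0.15 = 10.65
Sum = 74.6
74.6 is ≥ 68 and < 78 → C

C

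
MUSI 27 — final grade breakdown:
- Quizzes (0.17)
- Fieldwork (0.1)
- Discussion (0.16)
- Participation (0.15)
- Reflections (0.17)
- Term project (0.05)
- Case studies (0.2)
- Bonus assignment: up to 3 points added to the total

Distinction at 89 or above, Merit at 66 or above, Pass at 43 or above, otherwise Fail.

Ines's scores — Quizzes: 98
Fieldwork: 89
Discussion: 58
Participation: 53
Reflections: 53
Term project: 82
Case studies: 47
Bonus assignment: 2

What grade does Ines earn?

Merit

Weighted total:
  Quizzes 98 × 0.17 = 16.66
  Fieldwork 89 × 0.1 = 8.9
  Discussion 58 × 0.16 = 9.28
  Participation 53 × 0.15 = 7.95
  Reflections 53 × 0.17 = 9.01
  Term project 82 × 0.05 = 4.1
  Case studies 47 × 0.2 = 9.4
Sum = 65.3
Bonus assignment: 65.3 + 2 = 67.3
67.3 is ≥ 66 and < 89 → Merit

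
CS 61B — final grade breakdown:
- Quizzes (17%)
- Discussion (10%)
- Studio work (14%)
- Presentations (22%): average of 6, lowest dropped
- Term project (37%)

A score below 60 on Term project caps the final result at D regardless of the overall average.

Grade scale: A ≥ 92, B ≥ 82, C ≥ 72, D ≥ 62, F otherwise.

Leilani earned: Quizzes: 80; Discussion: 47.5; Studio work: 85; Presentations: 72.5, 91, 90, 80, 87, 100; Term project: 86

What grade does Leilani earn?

Presentations: drop 72.5 → average of remaining 5 = 448/5 = 89.6
Term project score 86 ≥ 60: minimum met.
Weighted total:
  Quizzes 80 × 0.17 = 13.6
  Discussion 47.5 × 0.1 = 4.75
  Studio work 85 × 0.14 = 11.9
  Presentations 89.6 × 0.22 = 19.712
  Term project 86 × 0.37 = 31.82
Sum = 81.782
81.782 is ≥ 72 and < 82 → C

C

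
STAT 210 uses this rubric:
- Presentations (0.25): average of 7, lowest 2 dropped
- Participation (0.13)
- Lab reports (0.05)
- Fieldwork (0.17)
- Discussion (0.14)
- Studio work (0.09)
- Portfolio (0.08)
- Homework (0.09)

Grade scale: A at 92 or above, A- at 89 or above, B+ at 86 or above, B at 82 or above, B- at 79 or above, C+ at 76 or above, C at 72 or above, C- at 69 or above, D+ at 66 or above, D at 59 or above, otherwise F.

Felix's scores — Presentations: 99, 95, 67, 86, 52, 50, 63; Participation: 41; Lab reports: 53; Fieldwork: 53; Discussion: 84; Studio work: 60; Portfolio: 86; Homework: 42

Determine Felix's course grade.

Presentations: drop 50, 52 → average of remaining 5 = 410/5 = 82
Weighted total:
  Presentations 82 × 0.25 = 20.5
  Participation 41 × 0.13 = 5.33
  Lab reports 53 × 0.05 = 2.65
  Fieldwork 53 × 0.17 = 9.01
  Discussion 84 × 0.14 = 11.76
  Studio work 60 × 0.09 = 5.4
  Portfolio 86 × 0.08 = 6.88
  Homework 42 × 0.09 = 3.78
Sum = 65.31
65.31 is ≥ 59 and < 66 → D

D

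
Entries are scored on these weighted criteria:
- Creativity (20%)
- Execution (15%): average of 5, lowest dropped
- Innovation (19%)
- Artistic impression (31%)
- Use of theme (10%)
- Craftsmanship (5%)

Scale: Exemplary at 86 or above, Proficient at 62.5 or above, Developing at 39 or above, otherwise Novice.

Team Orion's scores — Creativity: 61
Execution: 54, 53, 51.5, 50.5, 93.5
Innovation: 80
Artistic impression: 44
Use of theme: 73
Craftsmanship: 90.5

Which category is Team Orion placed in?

Developing

Execution: drop 50.5 → average of remaining 4 = 252/4 = 63
Weighted total:
  Creativity 61 × 0.2 = 12.2
  Execution 63 × 0.15 = 9.45
  Innovation 80 × 0.19 = 15.2
  Artistic impression 44 × 0.31 = 13.64
  Use of theme 73 × 0.1 = 7.3
  Craftsmanship 90.5 × 0.05 = 4.525
Sum = 62.315
62.315 is ≥ 39 and < 62.5 → Developing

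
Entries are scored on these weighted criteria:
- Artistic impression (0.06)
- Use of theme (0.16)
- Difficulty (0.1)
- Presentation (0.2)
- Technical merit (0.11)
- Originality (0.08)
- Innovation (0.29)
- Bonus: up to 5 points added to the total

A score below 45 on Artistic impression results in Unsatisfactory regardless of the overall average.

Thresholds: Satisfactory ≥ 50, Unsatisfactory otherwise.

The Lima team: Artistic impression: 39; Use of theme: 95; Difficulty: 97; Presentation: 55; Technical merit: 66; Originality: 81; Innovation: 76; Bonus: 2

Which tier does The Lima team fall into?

Artistic impression score 39 < 45: minimum not met.
Weighted total:
  Artistic impression 39 × 0.06 = 2.34
  Use of theme 95 × 0.16 = 15.2
  Difficulty 97 × 0.1 = 9.7
  Presentation 55 × 0.2 = 11
  Technical merit 66 × 0.11 = 7.26
  Originality 81 × 0.08 = 6.48
  Innovation 76 × 0.29 = 22.04
Sum = 74.02
Bonus: 74.02 + 2 = 76.02
Because the Artistic impression minimum was not met, the result is Unsatisfactory.

Unsatisfactory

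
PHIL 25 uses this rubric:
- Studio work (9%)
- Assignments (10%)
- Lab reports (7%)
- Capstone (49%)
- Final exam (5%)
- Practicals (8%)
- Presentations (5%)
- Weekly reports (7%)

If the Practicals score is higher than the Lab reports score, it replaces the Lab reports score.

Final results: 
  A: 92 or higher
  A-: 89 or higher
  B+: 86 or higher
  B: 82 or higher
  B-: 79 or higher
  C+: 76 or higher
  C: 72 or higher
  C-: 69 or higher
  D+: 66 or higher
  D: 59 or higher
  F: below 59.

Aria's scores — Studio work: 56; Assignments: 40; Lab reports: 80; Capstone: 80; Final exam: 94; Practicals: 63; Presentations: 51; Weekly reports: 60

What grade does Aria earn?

C-

Practicals (63) ≤ Lab reports (80), so Lab reports stays at 80.
Weighted total:
  Studio work 56 × 0.09 = 5.04
  Assignments 40 × 0.1 = 4
  Lab reports 80 × 0.07 = 5.6
  Capstone 80 × 0.49 = 39.2
  Final exam 94 × 0.05 = 4.7
  Practicals 63 × 0.08 = 5.04
  Presentations 51 × 0.05 = 2.55
  Weekly reports 60 × 0.07 = 4.2
Sum = 70.33
70.33 is ≥ 69 and < 72 → C-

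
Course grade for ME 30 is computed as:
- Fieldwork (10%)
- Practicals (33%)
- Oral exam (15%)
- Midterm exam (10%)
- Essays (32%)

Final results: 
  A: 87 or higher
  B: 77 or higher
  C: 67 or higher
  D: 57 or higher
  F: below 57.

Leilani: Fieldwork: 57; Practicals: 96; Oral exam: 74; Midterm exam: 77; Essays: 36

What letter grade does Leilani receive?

Weighted total:
  Fieldwork 57 × 0.1 = 5.7
  Practicals 96 × 0.33 = 31.68
  Oral exam 74 × 0.15 = 11.1
  Midterm exam 77 × 0.1 = 7.7
  Essays 36 × 0.32 = 11.52
Sum = 67.7
67.7 is ≥ 67 and < 77 → C

C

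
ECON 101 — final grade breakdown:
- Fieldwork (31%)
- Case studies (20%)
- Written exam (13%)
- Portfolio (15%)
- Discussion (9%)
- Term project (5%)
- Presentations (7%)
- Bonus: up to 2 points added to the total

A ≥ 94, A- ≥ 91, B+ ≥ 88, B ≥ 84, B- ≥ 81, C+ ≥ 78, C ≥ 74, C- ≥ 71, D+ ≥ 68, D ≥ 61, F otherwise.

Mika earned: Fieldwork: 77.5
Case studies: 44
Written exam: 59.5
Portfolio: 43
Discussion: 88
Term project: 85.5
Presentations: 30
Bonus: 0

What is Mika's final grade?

D

Weighted total:
  Fieldwork 77.5 × 0.31 = 24.025
  Case studies 44 × 0.2 = 8.8
  Written exam 59.5 × 0.13 = 7.735
  Portfolio 43 × 0.15 = 6.45
  Discussion 88 × 0.09 = 7.92
  Term project 85.5 × 0.05 = 4.275
  Presentations 30 × 0.07 = 2.1
Sum = 61.305
Bonus: 61.305 + 0 = 61.305
61.305 is ≥ 61 and < 68 → D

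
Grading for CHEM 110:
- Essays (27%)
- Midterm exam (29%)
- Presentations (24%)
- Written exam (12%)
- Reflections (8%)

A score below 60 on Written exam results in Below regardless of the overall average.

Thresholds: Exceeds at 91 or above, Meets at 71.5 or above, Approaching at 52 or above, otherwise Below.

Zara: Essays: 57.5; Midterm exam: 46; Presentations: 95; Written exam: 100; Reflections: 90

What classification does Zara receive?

Approaching

Written exam score 100 ≥ 60: minimum met.
Weighted total:
  Essays 57.5 × 0.27 = 15.525
  Midterm exam 46 × 0.29 = 13.34
  Presentations 95 × 0.24 = 22.8
  Written exam 100 × 0.12 = 12
  Reflections 90 × 0.08 = 7.2
Sum = 70.865
70.865 is ≥ 52 and < 71.5 → Approaching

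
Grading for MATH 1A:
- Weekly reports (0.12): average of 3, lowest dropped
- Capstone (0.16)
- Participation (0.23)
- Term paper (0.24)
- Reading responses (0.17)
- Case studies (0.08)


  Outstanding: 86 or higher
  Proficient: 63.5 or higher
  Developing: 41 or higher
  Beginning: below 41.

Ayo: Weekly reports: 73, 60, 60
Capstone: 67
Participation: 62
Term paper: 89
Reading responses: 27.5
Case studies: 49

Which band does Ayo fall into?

Weekly reports: drop 60 → average of remaining 2 = 133/2 = 66.5
Weighted total:
  Weekly reports 66.5 × 0.12 = 7.98
  Capstone 67 × 0.16 = 10.72
  Participation 62 × 0.23 = 14.26
  Term paper 89 × 0.24 = 21.36
  Reading responses 27.5 × 0.17 = 4.675
  Case studies 49 × 0.08 = 3.92
Sum = 62.915
62.915 is ≥ 41 and < 63.5 → Developing

Developing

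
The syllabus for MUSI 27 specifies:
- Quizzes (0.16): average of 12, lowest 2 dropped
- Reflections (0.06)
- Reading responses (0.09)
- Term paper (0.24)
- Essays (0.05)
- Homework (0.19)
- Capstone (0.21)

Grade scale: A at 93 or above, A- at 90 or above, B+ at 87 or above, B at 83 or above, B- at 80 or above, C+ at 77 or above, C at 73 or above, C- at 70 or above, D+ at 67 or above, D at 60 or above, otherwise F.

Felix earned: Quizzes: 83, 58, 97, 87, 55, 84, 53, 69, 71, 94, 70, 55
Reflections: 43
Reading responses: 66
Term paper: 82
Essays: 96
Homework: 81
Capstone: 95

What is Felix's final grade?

B-

Quizzes: drop 53, 55 → average of remaining 10 = 768/10 = 76.8
Weighted total:
  Quizzes 76.8 × 0.16 = 12.288
  Reflections 43 × 0.06 = 2.58
  Reading responses 66 × 0.09 = 5.94
  Term paper 82 × 0.24 = 19.68
  Essays 96 × 0.05 = 4.8
  Homework 81 × 0.19 = 15.39
  Capstone 95 × 0.21 = 19.95
Sum = 80.628
80.628 is ≥ 80 and < 83 → B-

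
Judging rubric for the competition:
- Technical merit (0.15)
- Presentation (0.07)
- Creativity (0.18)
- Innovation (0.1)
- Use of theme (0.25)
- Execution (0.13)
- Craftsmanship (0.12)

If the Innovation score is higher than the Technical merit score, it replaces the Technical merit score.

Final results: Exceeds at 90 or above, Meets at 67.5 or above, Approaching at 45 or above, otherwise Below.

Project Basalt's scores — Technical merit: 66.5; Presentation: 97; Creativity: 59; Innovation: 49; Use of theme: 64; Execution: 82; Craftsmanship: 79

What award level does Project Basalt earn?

Innovation (49) ≤ Technical merit (66.5), so Technical merit stays at 66.5.
Weighted total:
  Technical merit 66.5 × 0.15 = 9.975
  Presentation 97 × 0.07 = 6.79
  Creativity 59 × 0.18 = 10.62
  Innovation 49 × 0.1 = 4.9
  Use of theme 64 × 0.25 = 16
  Execution 82 × 0.13 = 10.66
  Craftsmanship 79 × 0.12 = 9.48
Sum = 68.425
68.425 is ≥ 67.5 and < 90 → Meets

Meets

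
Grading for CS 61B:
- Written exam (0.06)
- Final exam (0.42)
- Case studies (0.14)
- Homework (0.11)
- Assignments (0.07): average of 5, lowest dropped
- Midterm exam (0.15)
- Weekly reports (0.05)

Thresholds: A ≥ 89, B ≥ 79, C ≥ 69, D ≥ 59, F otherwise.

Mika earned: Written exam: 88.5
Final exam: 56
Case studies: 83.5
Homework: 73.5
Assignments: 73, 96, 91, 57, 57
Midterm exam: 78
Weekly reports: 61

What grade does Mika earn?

D

Assignments: drop 57 → average of remaining 4 = 317/4 = 79.25
Weighted total:
  Written exam 88.5 × 0.06 = 5.31
  Final exam 56 × 0.42 = 23.52
  Case studies 83.5 × 0.14 = 11.69
  Homework 73.5 × 0.11 = 8.085
  Assignments 79.25 × 0.07 = 5.5475
  Midterm exam 78 × 0.15 = 11.7
  Weekly reports 61 × 0.05 = 3.05
Sum = 68.9025
68.9025 is ≥ 59 and < 69 → D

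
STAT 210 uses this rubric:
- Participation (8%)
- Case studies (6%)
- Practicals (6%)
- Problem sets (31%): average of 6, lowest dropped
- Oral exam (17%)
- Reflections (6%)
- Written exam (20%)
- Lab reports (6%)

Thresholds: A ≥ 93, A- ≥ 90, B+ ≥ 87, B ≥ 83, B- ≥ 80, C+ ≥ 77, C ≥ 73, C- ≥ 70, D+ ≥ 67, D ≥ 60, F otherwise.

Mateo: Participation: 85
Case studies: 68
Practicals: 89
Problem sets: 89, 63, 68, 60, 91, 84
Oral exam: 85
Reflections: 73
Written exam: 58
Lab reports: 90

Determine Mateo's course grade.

Problem sets: drop 60 → average of remaining 5 = 395/5 = 79
Weighted total:
  Participation 85 × 0.08 = 6.8
  Case studies 68 × 0.06 = 4.08
  Practicals 89 × 0.06 = 5.34
  Problem sets 79 × 0.31 = 24.49
  Oral exam 85 × 0.17 = 14.45
  Reflections 73 × 0.06 = 4.38
  Written exam 58 × 0.2 = 11.6
  Lab reports 90 × 0.06 = 5.4
Sum = 76.54
76.54 is ≥ 73 and < 77 → C

C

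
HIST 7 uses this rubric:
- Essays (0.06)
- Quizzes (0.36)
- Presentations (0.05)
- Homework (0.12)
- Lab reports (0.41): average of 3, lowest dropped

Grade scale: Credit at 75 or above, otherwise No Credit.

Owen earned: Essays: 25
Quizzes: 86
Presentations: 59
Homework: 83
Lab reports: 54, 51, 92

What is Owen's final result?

Lab reports: drop 51 → average of remaining 2 = 146/2 = 73
Weighted total:
  Essays 25 × 0.06 = 1.5
  Quizzes 86 × 0.36 = 30.96
  Presentations 59 × 0.05 = 2.95
  Homework 83 × 0.12 = 9.96
  Lab reports 73 × 0.41 = 29.93
Sum = 75.3
75.3 ≥ 75 → Credit

Credit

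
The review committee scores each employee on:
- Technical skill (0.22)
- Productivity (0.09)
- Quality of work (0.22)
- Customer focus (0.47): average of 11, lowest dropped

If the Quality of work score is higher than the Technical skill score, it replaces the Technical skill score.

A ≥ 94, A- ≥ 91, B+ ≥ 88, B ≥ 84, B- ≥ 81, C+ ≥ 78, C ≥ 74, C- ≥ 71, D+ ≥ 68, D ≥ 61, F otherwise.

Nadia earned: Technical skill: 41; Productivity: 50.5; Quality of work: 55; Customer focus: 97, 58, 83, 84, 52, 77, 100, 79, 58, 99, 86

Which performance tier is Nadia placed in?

Customer focus: drop 52 → average of remaining 10 = 821/10 = 82.1
Quality of work (55) > Technical skill (41), so Technical skill counts as 55.
Weighted total:
  Technical skill 55 × 0.22 = 12.1
  Productivity 50.5 × 0.09 = 4.545
  Quality of work 55 × 0.22 = 12.1
  Customer focus 82.1 × 0.47 = 38.587
Sum = 67.332
67.332 is ≥ 61 and < 68 → D

D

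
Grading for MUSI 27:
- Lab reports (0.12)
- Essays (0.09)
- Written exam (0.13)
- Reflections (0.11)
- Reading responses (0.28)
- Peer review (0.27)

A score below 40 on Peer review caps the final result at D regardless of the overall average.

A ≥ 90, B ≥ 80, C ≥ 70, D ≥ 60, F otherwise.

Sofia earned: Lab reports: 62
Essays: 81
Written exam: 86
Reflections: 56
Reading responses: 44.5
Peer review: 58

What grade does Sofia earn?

D

Peer review score 58 ≥ 40: minimum met.
Weighted total:
  Lab reports 62 × 0.12 = 7.44
  Essays 81 × 0.09 = 7.29
  Written exam 86 × 0.13 = 11.18
  Reflections 56 × 0.11 = 6.16
  Reading responses 44.5 × 0.28 = 12.46
  Peer review 58 × 0.27 = 15.66
Sum = 60.19
60.19 is ≥ 60 and < 70 → D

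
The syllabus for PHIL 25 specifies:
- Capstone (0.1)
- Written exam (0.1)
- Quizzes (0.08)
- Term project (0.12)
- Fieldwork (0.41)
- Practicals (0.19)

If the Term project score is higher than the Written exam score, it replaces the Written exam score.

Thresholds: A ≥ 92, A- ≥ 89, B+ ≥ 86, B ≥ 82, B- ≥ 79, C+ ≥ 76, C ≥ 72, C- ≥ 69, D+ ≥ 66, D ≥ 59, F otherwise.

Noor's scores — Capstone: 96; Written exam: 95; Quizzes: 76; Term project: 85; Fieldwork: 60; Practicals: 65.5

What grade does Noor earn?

Term project (85) ≤ Written exam (95), so Written exam stays at 95.
Weighted total:
  Capstone 96 × 0.1 = 9.6
  Written exam 95 × 0.1 = 9.5
  Quizzes 76 × 0.08 = 6.08
  Term project 85 × 0.12 = 10.2
  Fieldwork 60 × 0.41 = 24.6
  Practicals 65.5 × 0.19 = 12.445
Sum = 72.425
72.425 is ≥ 72 and < 76 → C

C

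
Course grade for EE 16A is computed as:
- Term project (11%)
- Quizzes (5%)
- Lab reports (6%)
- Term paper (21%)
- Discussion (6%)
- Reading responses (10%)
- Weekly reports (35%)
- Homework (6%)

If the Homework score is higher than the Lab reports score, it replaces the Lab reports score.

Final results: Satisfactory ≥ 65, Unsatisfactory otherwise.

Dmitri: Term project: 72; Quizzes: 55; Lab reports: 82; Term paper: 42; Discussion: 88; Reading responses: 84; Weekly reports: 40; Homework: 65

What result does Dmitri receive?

Unsatisfactory

Homework (65) ≤ Lab reports (82), so Lab reports stays at 82.
Weighted total:
  Term project 72 × 0.11 = 7.92
  Quizzes 55 × 0.05 = 2.75
  Lab reports 82 × 0.06 = 4.92
  Term paper 42 × 0.21 = 8.82
  Discussion 88 × 0.06 = 5.28
  Reading responses 84 × 0.1 = 8.4
  Weekly reports 40 × 0.35 = 14
  Homework 65 × 0.06 = 3.9
Sum = 55.99
55.99 < 65 → Unsatisfactory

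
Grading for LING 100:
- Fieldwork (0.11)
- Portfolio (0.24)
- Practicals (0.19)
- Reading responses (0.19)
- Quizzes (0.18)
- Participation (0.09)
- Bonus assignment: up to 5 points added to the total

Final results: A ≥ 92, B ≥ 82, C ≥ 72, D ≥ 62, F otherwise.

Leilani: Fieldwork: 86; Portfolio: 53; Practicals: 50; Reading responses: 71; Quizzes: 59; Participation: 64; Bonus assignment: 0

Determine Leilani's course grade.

F

Weighted total:
  Fieldwork 86 × 0.11 = 9.46
  Portfolio 53 × 0.24 = 12.72
  Practicals 50 × 0.19 = 9.5
  Reading responses 71 × 0.19 = 13.49
  Quizzes 59 × 0.18 = 10.62
  Participation 64 × 0.09 = 5.76
Sum = 61.55
Bonus assignment: 61.55 + 0 = 61.55
61.55 < 62 → F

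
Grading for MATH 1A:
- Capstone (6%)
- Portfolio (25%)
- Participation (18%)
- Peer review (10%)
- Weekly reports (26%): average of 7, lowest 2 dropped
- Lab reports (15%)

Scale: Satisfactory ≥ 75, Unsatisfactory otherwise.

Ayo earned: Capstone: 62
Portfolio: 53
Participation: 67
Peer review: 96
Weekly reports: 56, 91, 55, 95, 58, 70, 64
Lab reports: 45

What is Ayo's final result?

Unsatisfactory

Weekly reports: drop 55, 56 → average of remaining 5 = 378/5 = 75.6
Weighted total:
  Capstone 62 × 0.06 = 3.72
  Portfolio 53 × 0.25 = 13.25
  Participation 67 × 0.18 = 12.06
  Peer review 96 × 0.1 = 9.6
  Weekly reports 75.6 × 0.26 = 19.656
  Lab reports 45 × 0.15 = 6.75
Sum = 65.036
65.036 < 75 → Unsatisfactory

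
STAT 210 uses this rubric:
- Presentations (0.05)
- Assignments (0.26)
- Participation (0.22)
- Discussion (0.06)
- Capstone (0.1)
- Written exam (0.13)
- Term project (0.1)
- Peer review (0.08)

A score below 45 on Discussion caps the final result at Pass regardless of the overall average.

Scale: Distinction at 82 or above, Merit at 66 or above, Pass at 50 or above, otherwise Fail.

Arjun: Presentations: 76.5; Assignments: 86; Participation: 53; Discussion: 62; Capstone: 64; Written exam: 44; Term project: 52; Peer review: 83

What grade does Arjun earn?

Discussion score 62 ≥ 45: minimum met.
Weighted total:
  Presentations 76.5 × 0.05 = 3.825
  Assignments 86 × 0.26 = 22.36
  Participation 53 × 0.22 = 11.66
  Discussion 62 × 0.06 = 3.72
  Capstone 64 × 0.1 = 6.4
  Written exam 44 × 0.13 = 5.72
  Term project 52 × 0.1 = 5.2
  Peer review 83 × 0.08 = 6.64
Sum = 65.525
65.525 is ≥ 50 and < 66 → Pass

Pass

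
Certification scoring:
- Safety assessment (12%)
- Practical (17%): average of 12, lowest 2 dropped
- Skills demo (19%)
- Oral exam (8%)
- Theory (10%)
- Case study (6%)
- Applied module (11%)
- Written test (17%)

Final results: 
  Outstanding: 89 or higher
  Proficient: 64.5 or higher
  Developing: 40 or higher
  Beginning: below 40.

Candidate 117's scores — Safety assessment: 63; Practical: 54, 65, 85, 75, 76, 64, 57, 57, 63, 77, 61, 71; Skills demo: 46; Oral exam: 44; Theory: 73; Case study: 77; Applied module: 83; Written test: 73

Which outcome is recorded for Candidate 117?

Proficient

Practical: drop 54, 57 → average of remaining 10 = 694/10 = 69.4
Weighted total:
  Safety assessment 63 × 0.12 = 7.56
  Practical 69.4 × 0.17 = 11.798
  Skills demo 46 × 0.19 = 8.74
  Oral exam 44 × 0.08 = 3.52
  Theory 73 × 0.1 = 7.3
  Case study 77 × 0.06 = 4.62
  Applied module 83 × 0.11 = 9.13
  Written test 73 × 0.17 = 12.41
Sum = 65.078
65.078 is ≥ 64.5 and < 89 → Proficient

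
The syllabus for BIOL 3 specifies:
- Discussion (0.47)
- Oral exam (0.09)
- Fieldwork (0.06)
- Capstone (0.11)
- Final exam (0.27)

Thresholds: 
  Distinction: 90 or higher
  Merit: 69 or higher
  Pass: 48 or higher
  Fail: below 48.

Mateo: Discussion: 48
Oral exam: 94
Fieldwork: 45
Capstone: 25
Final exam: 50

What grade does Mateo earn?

Weighted total:
  Discussion 48 × 0.47 = 22.56
  Oral exam 94 × 0.09 = 8.46
  Fieldwork 45 × 0.06 = 2.7
  Capstone 25 × 0.11 = 2.75
  Final exam 50 × 0.27 = 13.5
Sum = 49.97
49.97 is ≥ 48 and < 69 → Pass

Pass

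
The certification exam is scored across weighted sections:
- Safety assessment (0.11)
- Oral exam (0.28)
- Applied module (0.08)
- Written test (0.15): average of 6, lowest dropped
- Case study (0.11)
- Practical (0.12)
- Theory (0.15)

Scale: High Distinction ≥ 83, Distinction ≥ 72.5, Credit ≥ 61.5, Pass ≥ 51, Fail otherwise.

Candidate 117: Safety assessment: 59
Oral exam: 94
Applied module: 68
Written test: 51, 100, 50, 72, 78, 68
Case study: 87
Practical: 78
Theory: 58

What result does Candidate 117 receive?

Distinction

Written test: drop 50 → average of remaining 5 = 369/5 = 73.8
Weighted total:
  Safety assessment 59 × 0.11 = 6.49
  Oral exam 94 × 0.28 = 26.32
  Applied module 68 × 0.08 = 5.44
  Written test 73.8 × 0.15 = 11.07
  Case study 87 × 0.11 = 9.57
  Practical 78 × 0.12 = 9.36
  Theory 58 × 0.15 = 8.7
Sum = 76.95
76.95 is ≥ 72.5 and < 83 → Distinction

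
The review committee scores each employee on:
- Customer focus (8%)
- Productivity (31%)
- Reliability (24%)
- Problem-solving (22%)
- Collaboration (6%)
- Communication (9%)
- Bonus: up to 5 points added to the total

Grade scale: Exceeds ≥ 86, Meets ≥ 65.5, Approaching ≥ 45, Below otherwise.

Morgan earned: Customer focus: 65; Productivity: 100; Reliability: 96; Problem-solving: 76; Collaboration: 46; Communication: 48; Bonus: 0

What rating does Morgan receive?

Meets

Weighted total:
  Customer focus 65 × 0.08 = 5.2
  Productivity 100 × 0.31 = 31
  Reliability 96 × 0.24 = 23.04
  Problem-solving 76 × 0.22 = 16.72
  Collaboration 46 × 0.06 = 2.76
  Communication 48 × 0.09 = 4.32
Sum = 83.04
Bonus: 83.04 + 0 = 83.04
83.04 is ≥ 65.5 and < 86 → Meets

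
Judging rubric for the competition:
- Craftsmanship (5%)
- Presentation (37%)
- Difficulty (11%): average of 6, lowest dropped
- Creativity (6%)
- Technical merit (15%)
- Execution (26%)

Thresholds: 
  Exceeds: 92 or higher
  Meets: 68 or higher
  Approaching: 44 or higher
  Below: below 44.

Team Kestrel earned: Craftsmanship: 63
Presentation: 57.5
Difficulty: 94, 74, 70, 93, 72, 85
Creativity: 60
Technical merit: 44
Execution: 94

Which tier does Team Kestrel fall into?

Meets

Difficulty: drop 70 → average of remaining 5 = 418/5 = 83.6
Weighted total:
  Craftsmanship 63 × 0.05 = 3.15
  Presentation 57.5 × 0.37 = 21.275
  Difficulty 83.6 × 0.11 = 9.196
  Creativity 60 × 0.06 = 3.6
  Technical merit 44 × 0.15 = 6.6
  Execution 94 × 0.26 = 24.44
Sum = 68.261
68.261 is ≥ 68 and < 92 → Meets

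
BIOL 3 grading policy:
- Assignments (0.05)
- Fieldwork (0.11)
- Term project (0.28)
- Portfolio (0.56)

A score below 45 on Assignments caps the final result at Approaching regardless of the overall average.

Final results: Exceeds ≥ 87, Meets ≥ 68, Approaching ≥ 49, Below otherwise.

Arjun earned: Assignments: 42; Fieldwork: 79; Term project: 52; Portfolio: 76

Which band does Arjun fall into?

Assignments score 42 < 45: minimum not met.
Weighted total:
  Assignments 42 × 0.05 = 2.1
  Fieldwork 79 × 0.11 = 8.69
  Term project 52 × 0.28 = 14.56
  Portfolio 76 × 0.56 = 42.56
Sum = 67.91
67.91 would be Approaching; cap at Approaching applies → Approaching.

Approaching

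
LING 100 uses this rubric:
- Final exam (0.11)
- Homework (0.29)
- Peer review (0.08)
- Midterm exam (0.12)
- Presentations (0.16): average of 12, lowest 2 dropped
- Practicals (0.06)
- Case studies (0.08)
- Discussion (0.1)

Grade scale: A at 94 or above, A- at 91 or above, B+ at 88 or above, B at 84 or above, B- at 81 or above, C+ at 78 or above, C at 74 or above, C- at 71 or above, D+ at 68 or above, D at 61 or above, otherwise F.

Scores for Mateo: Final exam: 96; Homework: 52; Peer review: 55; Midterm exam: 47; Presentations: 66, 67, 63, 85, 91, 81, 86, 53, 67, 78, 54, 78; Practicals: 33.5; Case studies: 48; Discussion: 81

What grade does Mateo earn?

D

Presentations: drop 53, 54 → average of remaining 10 = 762/10 = 76.2
Weighted total:
  Final exam 96 × 0.11 = 10.56
  Homework 52 × 0.29 = 15.08
  Peer review 55 × 0.08 = 4.4
  Midterm exam 47 × 0.12 = 5.64
  Presentations 76.2 × 0.16 = 12.192
  Practicals 33.5 × 0.06 = 2.01
  Case studies 48 × 0.08 = 3.84
  Discussion 81 × 0.1 = 8.1
Sum = 61.822
61.822 is ≥ 61 and < 68 → D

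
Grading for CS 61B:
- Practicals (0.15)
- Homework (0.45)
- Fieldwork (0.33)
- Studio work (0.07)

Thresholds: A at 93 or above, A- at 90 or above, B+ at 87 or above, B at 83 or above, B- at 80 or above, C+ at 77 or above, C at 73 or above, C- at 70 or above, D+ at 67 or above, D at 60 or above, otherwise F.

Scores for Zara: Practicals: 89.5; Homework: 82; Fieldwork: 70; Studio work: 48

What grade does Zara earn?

Weighted total:
  Practicals 89.5 × 0.15 = 13.425
  Homework 82 × 0.45 = 36.9
  Fieldwork 70 × 0.33 = 23.1
  Studio work 48 × 0.07 = 3.36
Sum = 76.785
76.785 is ≥ 73 and < 77 → C

C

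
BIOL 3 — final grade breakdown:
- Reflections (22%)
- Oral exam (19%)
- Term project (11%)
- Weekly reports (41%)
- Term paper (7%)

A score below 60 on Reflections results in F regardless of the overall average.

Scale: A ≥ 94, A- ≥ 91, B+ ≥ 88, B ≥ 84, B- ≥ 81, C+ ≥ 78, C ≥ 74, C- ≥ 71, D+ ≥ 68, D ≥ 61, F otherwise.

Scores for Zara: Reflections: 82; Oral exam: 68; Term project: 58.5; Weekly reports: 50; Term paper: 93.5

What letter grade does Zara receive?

D

Reflections score 82 ≥ 60: minimum met.
Weighted total:
  Reflections 82 × 0.22 = 18.04
  Oral exam 68 × 0.19 = 12.92
  Term project 58.5 × 0.11 = 6.435
  Weekly reports 50 × 0.41 = 20.5
  Term paper 93.5 × 0.07 = 6.545
Sum = 64.44
64.44 is ≥ 61 and < 68 → D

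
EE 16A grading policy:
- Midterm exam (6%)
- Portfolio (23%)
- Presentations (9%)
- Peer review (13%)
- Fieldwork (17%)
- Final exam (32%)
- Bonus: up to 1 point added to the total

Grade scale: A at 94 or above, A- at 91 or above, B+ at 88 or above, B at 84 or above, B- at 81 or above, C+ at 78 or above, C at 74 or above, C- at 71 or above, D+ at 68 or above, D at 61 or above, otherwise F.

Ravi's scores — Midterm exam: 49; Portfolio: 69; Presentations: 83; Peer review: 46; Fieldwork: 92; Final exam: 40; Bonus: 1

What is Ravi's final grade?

Weighted total:
  Midterm exam 49 × 0.06 = 2.94
  Portfolio 69 × 0.23 = 15.87
  Presentations 83 × 0.09 = 7.47
  Peer review 46 × 0.13 = 5.98
  Fieldwork 92 × 0.17 = 15.64
  Final exam 40 × 0.32 = 12.8
Sum = 60.7
Bonus: 60.7 + 1 = 61.7
61.7 is ≥ 61 and < 68 → D

D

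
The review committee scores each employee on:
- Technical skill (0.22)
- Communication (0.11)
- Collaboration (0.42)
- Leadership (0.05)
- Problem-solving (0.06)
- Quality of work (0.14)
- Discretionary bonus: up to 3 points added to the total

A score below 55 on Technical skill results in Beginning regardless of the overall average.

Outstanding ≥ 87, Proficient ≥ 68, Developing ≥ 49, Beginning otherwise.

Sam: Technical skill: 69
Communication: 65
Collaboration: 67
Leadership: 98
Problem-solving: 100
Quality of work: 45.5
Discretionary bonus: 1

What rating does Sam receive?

Proficient

Technical skill score 69 ≥ 55: minimum met.
Weighted total:
  Technical skill 69 × 0.22 = 15.18
  Communication 65 × 0.11 = 7.15
  Collaboration 67 × 0.42 = 28.14
  Leadership 98 × 0.05 = 4.9
  Problem-solving 100 × 0.06 = 6
  Quality of work 45.5 × 0.14 = 6.37
Sum = 67.74
Discretionary bonus: 67.74 + 1 = 68.74
68.74 is ≥ 68 and < 87 → Proficient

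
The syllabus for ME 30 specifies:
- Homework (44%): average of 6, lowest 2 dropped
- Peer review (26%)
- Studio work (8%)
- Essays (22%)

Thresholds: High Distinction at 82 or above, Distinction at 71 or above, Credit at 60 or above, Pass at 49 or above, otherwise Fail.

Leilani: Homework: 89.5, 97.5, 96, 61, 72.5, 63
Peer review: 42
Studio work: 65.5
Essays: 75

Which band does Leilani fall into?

Homework: drop 61, 63 → average of remaining 4 = 355.5/4 = 88.875
Weighted total:
  Homework 88.875 × 0.44 = 39.105
  Peer review 42 × 0.26 = 10.92
  Studio work 65.5 × 0.08 = 5.24
  Essays 75 × 0.22 = 16.5
Sum = 71.765
71.765 is ≥ 71 and < 82 → Distinction

Distinction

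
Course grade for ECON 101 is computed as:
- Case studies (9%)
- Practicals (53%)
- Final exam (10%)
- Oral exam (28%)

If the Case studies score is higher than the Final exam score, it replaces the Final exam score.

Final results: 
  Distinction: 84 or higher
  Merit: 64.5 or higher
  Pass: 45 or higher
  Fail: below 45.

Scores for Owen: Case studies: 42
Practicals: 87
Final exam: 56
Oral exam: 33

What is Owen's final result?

Case studies (42) ≤ Final exam (56), so Final exam stays at 56.
Weighted total:
  Case studies 42 × 0.09 = 3.78
  Practicals 87 × 0.53 = 46.11
  Final exam 56 × 0.1 = 5.6
  Oral exam 33 × 0.28 = 9.24
Sum = 64.73
64.73 is ≥ 64.5 and < 84 → Merit

Merit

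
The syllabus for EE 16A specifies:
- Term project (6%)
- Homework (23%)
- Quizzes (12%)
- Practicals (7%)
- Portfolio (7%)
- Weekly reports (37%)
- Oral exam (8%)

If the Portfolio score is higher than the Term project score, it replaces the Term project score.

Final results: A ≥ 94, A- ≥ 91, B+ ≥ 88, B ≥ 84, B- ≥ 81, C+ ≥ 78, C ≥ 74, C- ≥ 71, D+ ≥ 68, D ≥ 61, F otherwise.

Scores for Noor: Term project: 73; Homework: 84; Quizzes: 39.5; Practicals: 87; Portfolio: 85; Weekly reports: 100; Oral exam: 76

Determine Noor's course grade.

Portfolio (85) > Term project (73), so Term project counts as 85.
Weighted total:
  Term project 85 × 0.06 = 5.1
  Homework 84 × 0.23 = 19.32
  Quizzes 39.5 × 0.12 = 4.74
  Practicals 87 × 0.07 = 6.09
  Portfolio 85 × 0.07 = 5.95
  Weekly reports 100 × 0.37 = 37
  Oral exam 76 × 0.08 = 6.08
Sum = 84.28
84.28 is ≥ 84 and < 88 → B

B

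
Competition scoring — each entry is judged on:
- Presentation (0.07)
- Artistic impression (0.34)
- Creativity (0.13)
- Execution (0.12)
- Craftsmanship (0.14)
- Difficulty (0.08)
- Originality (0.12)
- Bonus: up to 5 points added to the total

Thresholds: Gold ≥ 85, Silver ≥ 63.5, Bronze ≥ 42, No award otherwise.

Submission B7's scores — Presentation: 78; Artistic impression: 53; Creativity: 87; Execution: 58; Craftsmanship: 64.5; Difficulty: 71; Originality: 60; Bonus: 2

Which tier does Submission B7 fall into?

Weighted total:
  Presentation 78 × 0.07 = 5.46
  Artistic impression 53 × 0.34 = 18.02
  Creativity 87 × 0.13 = 11.31
  Execution 58 × 0.12 = 6.96
  Craftsmanship 64.5 × 0.14 = 9.03
  Difficulty 71 × 0.08 = 5.68
  Originality 60 × 0.12 = 7.2
Sum = 63.66
Bonus: 63.66 + 2 = 65.66
65.66 is ≥ 63.5 and < 85 → Silver

Silver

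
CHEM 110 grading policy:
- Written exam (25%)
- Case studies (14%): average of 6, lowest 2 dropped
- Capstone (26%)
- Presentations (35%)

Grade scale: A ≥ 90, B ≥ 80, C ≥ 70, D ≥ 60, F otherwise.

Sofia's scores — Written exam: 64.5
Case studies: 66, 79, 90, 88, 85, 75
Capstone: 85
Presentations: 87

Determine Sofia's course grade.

Case studies: drop 66, 75 → average of remaining 4 = 342/4 = 85.5
Weighted total:
  Written exam 64.5 × 0.25 = 16.125
  Case studies 85.5 × 0.14 = 11.97
  Capstone 85 × 0.26 = 22.1
  Presentations 87 × 0.35 = 30.45
Sum = 80.645
80.645 is ≥ 80 and < 90 → B

B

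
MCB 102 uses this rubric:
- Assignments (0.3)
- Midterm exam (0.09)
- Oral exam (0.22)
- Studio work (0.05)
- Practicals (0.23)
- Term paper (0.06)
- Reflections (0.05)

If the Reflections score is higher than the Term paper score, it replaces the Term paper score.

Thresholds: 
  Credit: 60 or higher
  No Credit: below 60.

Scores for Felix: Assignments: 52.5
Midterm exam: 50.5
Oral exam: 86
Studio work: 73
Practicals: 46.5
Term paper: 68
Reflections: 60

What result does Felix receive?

Reflections (60) ≤ Term paper (68), so Term paper stays at 68.
Weighted total:
  Assignments 52.5 × 0.3 = 15.75
  Midterm exam 50.5 × 0.09 = 4.545
  Oral exam 86 × 0.22 = 18.92
  Studio work 73 × 0.05 = 3.65
  Practicals 46.5 × 0.23 = 10.695
  Term paper 68 × 0.06 = 4.08
  Reflections 60 × 0.05 = 3
Sum = 60.64
60.64 ≥ 60 → Credit

Credit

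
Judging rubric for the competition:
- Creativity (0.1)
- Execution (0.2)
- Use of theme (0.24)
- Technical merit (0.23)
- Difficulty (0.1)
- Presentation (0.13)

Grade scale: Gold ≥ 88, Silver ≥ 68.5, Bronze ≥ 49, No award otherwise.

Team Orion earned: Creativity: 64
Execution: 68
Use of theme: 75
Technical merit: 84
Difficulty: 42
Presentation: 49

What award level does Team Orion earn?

Weighted total:
  Creativity 64 × 0.1 = 6.4
  Execution 68 × 0.2 = 13.6
  Use of theme 75 × 0.24 = 18
  Technical merit 84 × 0.23 = 19.32
  Difficulty 42 × 0.1 = 4.2
  Presentation 49 × 0.13 = 6.37
Sum = 67.89
67.89 is ≥ 49 and < 68.5 → Bronze

Bronze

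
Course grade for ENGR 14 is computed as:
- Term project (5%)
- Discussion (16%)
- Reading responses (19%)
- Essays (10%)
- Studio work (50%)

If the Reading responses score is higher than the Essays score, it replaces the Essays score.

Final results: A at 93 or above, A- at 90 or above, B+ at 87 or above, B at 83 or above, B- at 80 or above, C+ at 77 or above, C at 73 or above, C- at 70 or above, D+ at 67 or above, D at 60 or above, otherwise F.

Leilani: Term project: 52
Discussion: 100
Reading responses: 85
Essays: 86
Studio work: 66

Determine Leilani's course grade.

C

Reading responses (85) ≤ Essays (86), so Essays stays at 86.
Weighted total:
  Term project 52 × 0.05 = 2.6
  Discussion 100 × 0.16 = 16
  Reading responses 85 × 0.19 = 16.15
  Essays 86 × 0.1 = 8.6
  Studio work 66 × 0.5 = 33
Sum = 76.35
76.35 is ≥ 73 and < 77 → C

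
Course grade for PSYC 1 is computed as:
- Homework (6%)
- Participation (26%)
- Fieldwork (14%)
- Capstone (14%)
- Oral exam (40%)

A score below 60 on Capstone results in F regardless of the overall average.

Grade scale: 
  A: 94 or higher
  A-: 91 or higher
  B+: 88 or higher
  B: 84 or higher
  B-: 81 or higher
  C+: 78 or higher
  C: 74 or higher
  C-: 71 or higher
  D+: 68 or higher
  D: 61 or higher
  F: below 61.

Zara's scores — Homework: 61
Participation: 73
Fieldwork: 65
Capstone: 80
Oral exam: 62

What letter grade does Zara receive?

D

Capstone score 80 ≥ 60: minimum met.
Weighted total:
  Homework 61 × 0.06 = 3.66
  Participation 73 × 0.26 = 18.98
  Fieldwork 65 × 0.14 = 9.1
  Capstone 80 × 0.14 = 11.2
  Oral exam 62 × 0.4 = 24.8
Sum = 67.74
67.74 is ≥ 61 and < 68 → D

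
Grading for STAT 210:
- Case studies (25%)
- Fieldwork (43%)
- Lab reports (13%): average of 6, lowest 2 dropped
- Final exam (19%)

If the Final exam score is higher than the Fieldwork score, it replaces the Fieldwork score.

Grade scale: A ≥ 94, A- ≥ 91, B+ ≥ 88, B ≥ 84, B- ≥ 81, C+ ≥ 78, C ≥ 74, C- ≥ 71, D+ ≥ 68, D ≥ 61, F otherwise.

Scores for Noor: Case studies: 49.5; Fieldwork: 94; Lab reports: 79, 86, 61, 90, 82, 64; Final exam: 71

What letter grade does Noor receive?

C

Lab reports: drop 61, 64 → average of remaining 4 = 337/4 = 84.25
Final exam (71) ≤ Fieldwork (94), so Fieldwork stays at 94.
Weighted total:
  Case studies 49.5 × 0.25 = 12.375
  Fieldwork 94 × 0.43 = 40.42
  Lab reports 84.25 × 0.13 = 10.9525
  Final exam 71 × 0.19 = 13.49
Sum = 77.2375
77.2375 is ≥ 74 and < 78 → C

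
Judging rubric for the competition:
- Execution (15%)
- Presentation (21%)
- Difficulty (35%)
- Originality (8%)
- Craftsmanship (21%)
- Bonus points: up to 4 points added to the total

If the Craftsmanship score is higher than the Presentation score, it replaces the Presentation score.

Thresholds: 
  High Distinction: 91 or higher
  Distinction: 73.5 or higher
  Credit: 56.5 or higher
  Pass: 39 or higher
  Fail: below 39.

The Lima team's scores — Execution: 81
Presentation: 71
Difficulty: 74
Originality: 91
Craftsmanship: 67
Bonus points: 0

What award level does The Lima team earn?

Craftsmanship (67) ≤ Presentation (71), so Presentation stays at 71.
Weighted total:
  Execution 81 × 0.15 = 12.15
  Presentation 71 × 0.21 = 14.91
  Difficulty 74 × 0.35 = 25.9
  Originality 91 × 0.08 = 7.28
  Craftsmanship 67 × 0.21 = 14.07
Sum = 74.31
Bonus points: 74.31 + 0 = 74.31
74.31 is ≥ 73.5 and < 91 → Distinction

Distinction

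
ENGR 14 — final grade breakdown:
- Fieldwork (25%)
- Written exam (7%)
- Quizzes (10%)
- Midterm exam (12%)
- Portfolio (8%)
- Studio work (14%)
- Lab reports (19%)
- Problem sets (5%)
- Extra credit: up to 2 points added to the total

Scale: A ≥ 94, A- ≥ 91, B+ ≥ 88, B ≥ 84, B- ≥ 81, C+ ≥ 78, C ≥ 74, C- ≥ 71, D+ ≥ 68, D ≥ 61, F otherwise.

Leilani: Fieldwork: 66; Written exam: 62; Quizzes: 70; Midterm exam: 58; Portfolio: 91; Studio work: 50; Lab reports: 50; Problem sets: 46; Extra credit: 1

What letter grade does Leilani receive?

D

Weighted total:
  Fieldwork 66 × 0.25 = 16.5
  Written exam 62 × 0.07 = 4.34
  Quizzes 70 × 0.1 = 7
  Midterm exam 58 × 0.12 = 6.96
  Portfolio 91 × 0.08 = 7.28
  Studio work 50 × 0.14 = 7
  Lab reports 50 × 0.19 = 9.5
  Problem sets 46 × 0.05 = 2.3
Sum = 60.88
Extra credit: 60.88 + 1 = 61.88
61.88 is ≥ 61 and < 68 → D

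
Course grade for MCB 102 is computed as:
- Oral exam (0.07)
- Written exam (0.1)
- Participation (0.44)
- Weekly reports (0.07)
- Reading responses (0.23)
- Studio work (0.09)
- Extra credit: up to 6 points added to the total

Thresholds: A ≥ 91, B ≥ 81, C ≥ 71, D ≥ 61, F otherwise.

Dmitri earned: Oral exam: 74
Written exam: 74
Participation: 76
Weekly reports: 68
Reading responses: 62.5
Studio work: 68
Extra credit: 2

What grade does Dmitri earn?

C

Weighted total:
  Oral exam 74 × 0.07 = 5.18
  Written exam 74 × 0.1 = 7.4
  Participation 76 × 0.44 = 33.44
  Weekly reports 68 × 0.07 = 4.76
  Reading responses 62.5 × 0.23 = 14.375
  Studio work 68 × 0.09 = 6.12
Sum = 71.275
Extra credit: 71.275 + 2 = 73.275
73.275 is ≥ 71 and < 81 → C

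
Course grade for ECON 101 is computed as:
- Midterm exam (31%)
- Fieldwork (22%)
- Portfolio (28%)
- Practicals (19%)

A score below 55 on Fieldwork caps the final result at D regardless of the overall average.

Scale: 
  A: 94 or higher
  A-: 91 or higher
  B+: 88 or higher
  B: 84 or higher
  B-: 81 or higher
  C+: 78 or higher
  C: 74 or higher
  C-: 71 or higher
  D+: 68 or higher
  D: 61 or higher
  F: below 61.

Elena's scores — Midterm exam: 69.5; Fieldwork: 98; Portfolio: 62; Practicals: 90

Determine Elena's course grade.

Fieldwork score 98 ≥ 55: minimum met.
Weighted total:
  Midterm exam 69.5 × 0.31 = 21.545
  Fieldwork 98 × 0.22 = 21.56
  Portfolio 62 × 0.28 = 17.36
  Practicals 90 × 0.19 = 17.1
Sum = 77.565
77.565 is ≥ 74 and < 78 → C

C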